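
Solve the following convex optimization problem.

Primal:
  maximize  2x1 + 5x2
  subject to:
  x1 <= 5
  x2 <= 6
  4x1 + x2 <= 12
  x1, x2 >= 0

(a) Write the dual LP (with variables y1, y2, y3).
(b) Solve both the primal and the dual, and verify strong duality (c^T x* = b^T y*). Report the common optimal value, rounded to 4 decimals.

The standard primal-dual pair for 'max c^T x s.t. A x <= b, x >= 0' is:
  Dual:  min b^T y  s.t.  A^T y >= c,  y >= 0.

So the dual LP is:
  minimize  5y1 + 6y2 + 12y3
  subject to:
    y1 + 4y3 >= 2
    y2 + y3 >= 5
    y1, y2, y3 >= 0

Solving the primal: x* = (1.5, 6).
  primal value c^T x* = 33.
Solving the dual: y* = (0, 4.5, 0.5).
  dual value b^T y* = 33.
Strong duality: c^T x* = b^T y*. Confirmed.

33


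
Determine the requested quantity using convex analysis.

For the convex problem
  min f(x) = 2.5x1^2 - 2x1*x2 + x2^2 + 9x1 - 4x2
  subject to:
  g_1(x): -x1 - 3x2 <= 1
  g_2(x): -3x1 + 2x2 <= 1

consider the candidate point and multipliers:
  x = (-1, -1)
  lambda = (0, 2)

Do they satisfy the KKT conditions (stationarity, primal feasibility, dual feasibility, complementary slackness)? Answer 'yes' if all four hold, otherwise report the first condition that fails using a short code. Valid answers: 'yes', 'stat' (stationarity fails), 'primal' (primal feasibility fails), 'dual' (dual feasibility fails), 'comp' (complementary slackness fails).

Gradient of f: grad f(x) = Q x + c = (6, -4)
Constraint values g_i(x) = a_i^T x - b_i:
  g_1((-1, -1)) = 3
  g_2((-1, -1)) = 0
Stationarity residual: grad f(x) + sum_i lambda_i a_i = (0, 0)
  -> stationarity OK
Primal feasibility (all g_i <= 0): FAILS
Dual feasibility (all lambda_i >= 0): OK
Complementary slackness (lambda_i * g_i(x) = 0 for all i): OK

Verdict: the first failing condition is primal_feasibility -> primal.

primal


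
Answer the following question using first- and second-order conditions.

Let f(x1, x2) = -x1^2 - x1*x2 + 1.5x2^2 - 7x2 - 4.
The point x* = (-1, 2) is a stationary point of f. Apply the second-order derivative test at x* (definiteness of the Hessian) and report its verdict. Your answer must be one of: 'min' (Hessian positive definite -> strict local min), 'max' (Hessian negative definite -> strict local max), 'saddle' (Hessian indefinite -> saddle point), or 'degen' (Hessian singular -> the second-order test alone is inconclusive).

Compute the Hessian H = grad^2 f:
  H = [[-2, -1], [-1, 3]]
Verify stationarity: grad f(x*) = H x* + g = (0, 0).
Eigenvalues of H: -2.1926, 3.1926.
Eigenvalues have mixed signs, so H is indefinite -> x* is a saddle point.

saddle


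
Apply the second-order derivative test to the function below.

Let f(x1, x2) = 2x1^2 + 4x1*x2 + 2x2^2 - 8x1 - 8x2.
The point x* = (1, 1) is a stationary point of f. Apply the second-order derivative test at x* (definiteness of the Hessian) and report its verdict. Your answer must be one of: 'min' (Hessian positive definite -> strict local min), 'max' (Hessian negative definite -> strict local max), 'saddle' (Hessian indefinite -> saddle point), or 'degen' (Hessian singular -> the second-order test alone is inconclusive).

Compute the Hessian H = grad^2 f:
  H = [[4, 4], [4, 4]]
Verify stationarity: grad f(x*) = H x* + g = (0, 0).
Eigenvalues of H: 0, 8.
H has a zero eigenvalue (singular; positive semidefinite but not definite), so H is neither positive definite, negative definite, nor indefinite. The second-order test alone is inconclusive -> degen.
(Indeed, f is constant along the null direction of H through x*, so x* is not a strict local extremum.)

degen


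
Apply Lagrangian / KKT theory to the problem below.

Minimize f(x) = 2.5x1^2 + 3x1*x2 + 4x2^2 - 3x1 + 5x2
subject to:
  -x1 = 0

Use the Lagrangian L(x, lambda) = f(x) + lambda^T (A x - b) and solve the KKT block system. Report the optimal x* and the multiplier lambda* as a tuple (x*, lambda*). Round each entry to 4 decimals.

Form the Lagrangian:
  L(x, lambda) = (1/2) x^T Q x + c^T x + lambda^T (A x - b)
Stationarity (grad_x L = 0): Q x + c + A^T lambda = 0.
Primal feasibility: A x = b.

This gives the KKT block system:
  [ Q   A^T ] [ x     ]   [-c ]
  [ A    0  ] [ lambda ] = [ b ]

Solving the linear system:
  x*      = (0, -0.625)
  lambda* = (-4.875)
  f(x*)   = -1.5625

x* = (0, -0.625), lambda* = (-4.875)


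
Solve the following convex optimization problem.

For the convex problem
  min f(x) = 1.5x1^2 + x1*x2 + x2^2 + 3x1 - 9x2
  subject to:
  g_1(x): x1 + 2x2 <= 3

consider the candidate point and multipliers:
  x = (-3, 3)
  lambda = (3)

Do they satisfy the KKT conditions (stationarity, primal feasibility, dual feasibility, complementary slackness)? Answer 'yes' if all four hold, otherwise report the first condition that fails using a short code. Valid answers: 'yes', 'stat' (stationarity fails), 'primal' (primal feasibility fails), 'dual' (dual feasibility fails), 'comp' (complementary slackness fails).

Gradient of f: grad f(x) = Q x + c = (-3, -6)
Constraint values g_i(x) = a_i^T x - b_i:
  g_1((-3, 3)) = 0
Stationarity residual: grad f(x) + sum_i lambda_i a_i = (0, 0)
  -> stationarity OK
Primal feasibility (all g_i <= 0): OK
Dual feasibility (all lambda_i >= 0): OK
Complementary slackness (lambda_i * g_i(x) = 0 for all i): OK

Verdict: yes, KKT holds.

yes


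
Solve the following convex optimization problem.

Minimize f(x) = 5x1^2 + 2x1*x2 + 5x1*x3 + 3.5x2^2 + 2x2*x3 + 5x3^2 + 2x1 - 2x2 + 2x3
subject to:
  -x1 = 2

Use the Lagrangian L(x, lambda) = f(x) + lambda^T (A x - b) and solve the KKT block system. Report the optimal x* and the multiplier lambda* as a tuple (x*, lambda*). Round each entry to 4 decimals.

Form the Lagrangian:
  L(x, lambda) = (1/2) x^T Q x + c^T x + lambda^T (A x - b)
Stationarity (grad_x L = 0): Q x + c + A^T lambda = 0.
Primal feasibility: A x = b.

This gives the KKT block system:
  [ Q   A^T ] [ x     ]   [-c ]
  [ A    0  ] [ lambda ] = [ b ]

Solving the linear system:
  x*      = (-2, 0.6667, 0.6667)
  lambda* = (-13.3333)
  f(x*)   = 11.3333

x* = (-2, 0.6667, 0.6667), lambda* = (-13.3333)


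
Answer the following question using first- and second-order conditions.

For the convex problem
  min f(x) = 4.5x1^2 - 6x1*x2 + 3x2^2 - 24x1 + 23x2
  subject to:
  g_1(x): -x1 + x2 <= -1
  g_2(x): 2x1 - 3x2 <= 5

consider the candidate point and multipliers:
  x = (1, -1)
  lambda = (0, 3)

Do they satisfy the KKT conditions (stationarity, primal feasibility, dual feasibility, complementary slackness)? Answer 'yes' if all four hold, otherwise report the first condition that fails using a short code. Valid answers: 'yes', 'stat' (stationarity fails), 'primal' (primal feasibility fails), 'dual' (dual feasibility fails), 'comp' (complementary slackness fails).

Gradient of f: grad f(x) = Q x + c = (-9, 11)
Constraint values g_i(x) = a_i^T x - b_i:
  g_1((1, -1)) = -1
  g_2((1, -1)) = 0
Stationarity residual: grad f(x) + sum_i lambda_i a_i = (-3, 2)
  -> stationarity FAILS
Primal feasibility (all g_i <= 0): OK
Dual feasibility (all lambda_i >= 0): OK
Complementary slackness (lambda_i * g_i(x) = 0 for all i): OK

Verdict: the first failing condition is stationarity -> stat.

stat


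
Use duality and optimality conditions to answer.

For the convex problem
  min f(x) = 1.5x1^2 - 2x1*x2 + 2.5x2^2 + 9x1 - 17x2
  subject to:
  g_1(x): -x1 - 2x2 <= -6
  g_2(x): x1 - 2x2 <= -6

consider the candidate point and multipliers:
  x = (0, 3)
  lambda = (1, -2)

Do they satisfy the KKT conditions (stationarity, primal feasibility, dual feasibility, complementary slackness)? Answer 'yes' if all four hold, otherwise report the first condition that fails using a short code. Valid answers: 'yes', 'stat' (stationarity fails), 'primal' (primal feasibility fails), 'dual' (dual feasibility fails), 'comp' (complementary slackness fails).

Gradient of f: grad f(x) = Q x + c = (3, -2)
Constraint values g_i(x) = a_i^T x - b_i:
  g_1((0, 3)) = 0
  g_2((0, 3)) = 0
Stationarity residual: grad f(x) + sum_i lambda_i a_i = (0, 0)
  -> stationarity OK
Primal feasibility (all g_i <= 0): OK
Dual feasibility (all lambda_i >= 0): FAILS
Complementary slackness (lambda_i * g_i(x) = 0 for all i): OK

Verdict: the first failing condition is dual_feasibility -> dual.

dual


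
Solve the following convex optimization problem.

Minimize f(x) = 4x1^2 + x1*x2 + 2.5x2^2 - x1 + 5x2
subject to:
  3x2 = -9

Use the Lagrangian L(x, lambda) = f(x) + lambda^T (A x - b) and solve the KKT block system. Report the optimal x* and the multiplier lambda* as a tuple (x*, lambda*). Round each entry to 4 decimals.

Form the Lagrangian:
  L(x, lambda) = (1/2) x^T Q x + c^T x + lambda^T (A x - b)
Stationarity (grad_x L = 0): Q x + c + A^T lambda = 0.
Primal feasibility: A x = b.

This gives the KKT block system:
  [ Q   A^T ] [ x     ]   [-c ]
  [ A    0  ] [ lambda ] = [ b ]

Solving the linear system:
  x*      = (0.5, -3)
  lambda* = (3.1667)
  f(x*)   = 6.5

x* = (0.5, -3), lambda* = (3.1667)


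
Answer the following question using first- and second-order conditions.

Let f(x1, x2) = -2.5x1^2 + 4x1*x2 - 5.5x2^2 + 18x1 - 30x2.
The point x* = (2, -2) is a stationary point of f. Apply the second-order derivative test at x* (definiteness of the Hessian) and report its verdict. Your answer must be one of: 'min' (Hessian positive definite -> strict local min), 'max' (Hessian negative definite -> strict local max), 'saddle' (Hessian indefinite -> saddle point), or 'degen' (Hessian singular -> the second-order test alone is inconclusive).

Compute the Hessian H = grad^2 f:
  H = [[-5, 4], [4, -11]]
Verify stationarity: grad f(x*) = H x* + g = (0, 0).
Eigenvalues of H: -13, -3.
Both eigenvalues < 0, so H is negative definite -> x* is a strict local max.

max


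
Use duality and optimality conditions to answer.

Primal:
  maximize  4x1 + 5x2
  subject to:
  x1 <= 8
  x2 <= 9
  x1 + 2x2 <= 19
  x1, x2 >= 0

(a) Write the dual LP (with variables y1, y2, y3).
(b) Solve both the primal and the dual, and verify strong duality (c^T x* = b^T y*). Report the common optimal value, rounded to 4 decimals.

The standard primal-dual pair for 'max c^T x s.t. A x <= b, x >= 0' is:
  Dual:  min b^T y  s.t.  A^T y >= c,  y >= 0.

So the dual LP is:
  minimize  8y1 + 9y2 + 19y3
  subject to:
    y1 + y3 >= 4
    y2 + 2y3 >= 5
    y1, y2, y3 >= 0

Solving the primal: x* = (8, 5.5).
  primal value c^T x* = 59.5.
Solving the dual: y* = (1.5, 0, 2.5).
  dual value b^T y* = 59.5.
Strong duality: c^T x* = b^T y*. Confirmed.

59.5


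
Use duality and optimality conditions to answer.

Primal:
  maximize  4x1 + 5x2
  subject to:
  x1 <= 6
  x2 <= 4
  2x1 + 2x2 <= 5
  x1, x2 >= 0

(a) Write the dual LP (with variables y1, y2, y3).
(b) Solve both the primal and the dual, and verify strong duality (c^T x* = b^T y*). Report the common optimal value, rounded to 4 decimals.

The standard primal-dual pair for 'max c^T x s.t. A x <= b, x >= 0' is:
  Dual:  min b^T y  s.t.  A^T y >= c,  y >= 0.

So the dual LP is:
  minimize  6y1 + 4y2 + 5y3
  subject to:
    y1 + 2y3 >= 4
    y2 + 2y3 >= 5
    y1, y2, y3 >= 0

Solving the primal: x* = (0, 2.5).
  primal value c^T x* = 12.5.
Solving the dual: y* = (0, 0, 2.5).
  dual value b^T y* = 12.5.
Strong duality: c^T x* = b^T y*. Confirmed.

12.5


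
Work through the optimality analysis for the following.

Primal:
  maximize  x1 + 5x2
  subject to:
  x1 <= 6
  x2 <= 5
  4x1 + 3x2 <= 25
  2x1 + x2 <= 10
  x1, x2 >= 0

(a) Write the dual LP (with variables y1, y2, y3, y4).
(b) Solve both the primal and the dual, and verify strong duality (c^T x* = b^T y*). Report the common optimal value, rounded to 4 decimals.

The standard primal-dual pair for 'max c^T x s.t. A x <= b, x >= 0' is:
  Dual:  min b^T y  s.t.  A^T y >= c,  y >= 0.

So the dual LP is:
  minimize  6y1 + 5y2 + 25y3 + 10y4
  subject to:
    y1 + 4y3 + 2y4 >= 1
    y2 + 3y3 + y4 >= 5
    y1, y2, y3, y4 >= 0

Solving the primal: x* = (2.5, 5).
  primal value c^T x* = 27.5.
Solving the dual: y* = (0, 4.5, 0, 0.5).
  dual value b^T y* = 27.5.
Strong duality: c^T x* = b^T y*. Confirmed.

27.5


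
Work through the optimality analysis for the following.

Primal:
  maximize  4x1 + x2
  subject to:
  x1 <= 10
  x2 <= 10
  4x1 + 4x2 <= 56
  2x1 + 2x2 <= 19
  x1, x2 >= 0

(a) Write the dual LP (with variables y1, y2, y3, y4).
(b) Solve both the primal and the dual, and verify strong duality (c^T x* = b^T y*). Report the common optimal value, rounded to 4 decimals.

The standard primal-dual pair for 'max c^T x s.t. A x <= b, x >= 0' is:
  Dual:  min b^T y  s.t.  A^T y >= c,  y >= 0.

So the dual LP is:
  minimize  10y1 + 10y2 + 56y3 + 19y4
  subject to:
    y1 + 4y3 + 2y4 >= 4
    y2 + 4y3 + 2y4 >= 1
    y1, y2, y3, y4 >= 0

Solving the primal: x* = (9.5, 0).
  primal value c^T x* = 38.
Solving the dual: y* = (0, 0, 0, 2).
  dual value b^T y* = 38.
Strong duality: c^T x* = b^T y*. Confirmed.

38


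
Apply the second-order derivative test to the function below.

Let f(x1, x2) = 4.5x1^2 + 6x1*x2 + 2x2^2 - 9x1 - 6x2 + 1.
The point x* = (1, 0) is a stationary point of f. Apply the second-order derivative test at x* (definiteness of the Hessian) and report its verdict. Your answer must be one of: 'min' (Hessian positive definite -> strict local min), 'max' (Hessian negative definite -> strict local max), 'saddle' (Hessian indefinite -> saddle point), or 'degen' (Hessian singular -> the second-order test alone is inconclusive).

Compute the Hessian H = grad^2 f:
  H = [[9, 6], [6, 4]]
Verify stationarity: grad f(x*) = H x* + g = (0, 0).
Eigenvalues of H: 0, 13.
H has a zero eigenvalue (singular; positive semidefinite but not definite), so H is neither positive definite, negative definite, nor indefinite. The second-order test alone is inconclusive -> degen.
(Indeed, f is constant along the null direction of H through x*, so x* is not a strict local extremum.)

degen


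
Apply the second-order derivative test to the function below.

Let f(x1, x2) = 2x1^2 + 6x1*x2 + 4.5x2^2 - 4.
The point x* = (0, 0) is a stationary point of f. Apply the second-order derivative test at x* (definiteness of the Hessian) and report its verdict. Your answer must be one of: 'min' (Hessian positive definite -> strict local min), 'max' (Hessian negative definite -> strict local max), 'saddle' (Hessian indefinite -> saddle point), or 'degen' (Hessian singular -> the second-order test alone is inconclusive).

Compute the Hessian H = grad^2 f:
  H = [[4, 6], [6, 9]]
Verify stationarity: grad f(x*) = H x* + g = (0, 0).
Eigenvalues of H: 0, 13.
H has a zero eigenvalue (singular; positive semidefinite but not definite), so H is neither positive definite, negative definite, nor indefinite. The second-order test alone is inconclusive -> degen.
(Indeed, f is constant along the null direction of H through x*, so x* is not a strict local extremum.)

degen


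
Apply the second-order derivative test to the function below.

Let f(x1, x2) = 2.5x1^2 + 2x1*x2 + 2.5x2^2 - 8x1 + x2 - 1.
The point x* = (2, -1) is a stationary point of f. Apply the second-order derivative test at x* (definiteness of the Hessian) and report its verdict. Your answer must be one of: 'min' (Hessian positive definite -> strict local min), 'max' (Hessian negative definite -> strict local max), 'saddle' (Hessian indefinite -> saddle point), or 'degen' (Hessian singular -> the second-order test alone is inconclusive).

Compute the Hessian H = grad^2 f:
  H = [[5, 2], [2, 5]]
Verify stationarity: grad f(x*) = H x* + g = (0, 0).
Eigenvalues of H: 3, 7.
Both eigenvalues > 0, so H is positive definite -> x* is a strict local min.

min


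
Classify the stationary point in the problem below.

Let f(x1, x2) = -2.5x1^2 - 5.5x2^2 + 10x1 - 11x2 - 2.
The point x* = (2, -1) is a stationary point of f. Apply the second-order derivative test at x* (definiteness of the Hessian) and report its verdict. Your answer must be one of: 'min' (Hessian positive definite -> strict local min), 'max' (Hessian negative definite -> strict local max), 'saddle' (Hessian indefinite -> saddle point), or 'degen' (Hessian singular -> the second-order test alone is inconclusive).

Compute the Hessian H = grad^2 f:
  H = [[-5, 0], [0, -11]]
Verify stationarity: grad f(x*) = H x* + g = (0, 0).
Eigenvalues of H: -11, -5.
Both eigenvalues < 0, so H is negative definite -> x* is a strict local max.

max


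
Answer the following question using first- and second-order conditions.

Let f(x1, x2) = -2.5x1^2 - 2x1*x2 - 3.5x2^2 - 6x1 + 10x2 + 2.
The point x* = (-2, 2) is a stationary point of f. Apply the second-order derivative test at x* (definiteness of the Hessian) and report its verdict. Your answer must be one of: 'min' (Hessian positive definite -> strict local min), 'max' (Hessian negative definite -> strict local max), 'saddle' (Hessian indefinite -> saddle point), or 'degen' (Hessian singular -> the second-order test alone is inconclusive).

Compute the Hessian H = grad^2 f:
  H = [[-5, -2], [-2, -7]]
Verify stationarity: grad f(x*) = H x* + g = (0, 0).
Eigenvalues of H: -8.2361, -3.7639.
Both eigenvalues < 0, so H is negative definite -> x* is a strict local max.

max


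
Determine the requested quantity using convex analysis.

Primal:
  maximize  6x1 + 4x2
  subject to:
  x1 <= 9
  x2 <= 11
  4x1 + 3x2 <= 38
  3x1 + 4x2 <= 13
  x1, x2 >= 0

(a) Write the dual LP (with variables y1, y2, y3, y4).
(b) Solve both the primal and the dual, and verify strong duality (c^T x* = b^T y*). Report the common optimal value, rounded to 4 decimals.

The standard primal-dual pair for 'max c^T x s.t. A x <= b, x >= 0' is:
  Dual:  min b^T y  s.t.  A^T y >= c,  y >= 0.

So the dual LP is:
  minimize  9y1 + 11y2 + 38y3 + 13y4
  subject to:
    y1 + 4y3 + 3y4 >= 6
    y2 + 3y3 + 4y4 >= 4
    y1, y2, y3, y4 >= 0

Solving the primal: x* = (4.3333, 0).
  primal value c^T x* = 26.
Solving the dual: y* = (0, 0, 0, 2).
  dual value b^T y* = 26.
Strong duality: c^T x* = b^T y*. Confirmed.

26


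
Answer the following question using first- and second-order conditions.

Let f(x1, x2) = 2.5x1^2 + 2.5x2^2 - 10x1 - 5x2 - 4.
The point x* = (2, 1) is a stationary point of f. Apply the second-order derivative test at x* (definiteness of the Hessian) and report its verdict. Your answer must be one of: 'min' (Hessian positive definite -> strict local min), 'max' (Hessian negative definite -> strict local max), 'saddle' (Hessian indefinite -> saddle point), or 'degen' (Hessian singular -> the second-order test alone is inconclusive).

Compute the Hessian H = grad^2 f:
  H = [[5, 0], [0, 5]]
Verify stationarity: grad f(x*) = H x* + g = (0, 0).
Eigenvalues of H: 5, 5.
Both eigenvalues > 0, so H is positive definite -> x* is a strict local min.

min


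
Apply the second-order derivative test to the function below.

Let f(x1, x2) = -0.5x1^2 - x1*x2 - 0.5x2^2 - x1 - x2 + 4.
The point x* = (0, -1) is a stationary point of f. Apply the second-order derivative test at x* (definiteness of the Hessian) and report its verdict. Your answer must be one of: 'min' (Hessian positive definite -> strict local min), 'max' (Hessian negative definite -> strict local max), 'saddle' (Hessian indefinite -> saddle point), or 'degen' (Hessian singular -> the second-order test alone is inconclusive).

Compute the Hessian H = grad^2 f:
  H = [[-1, -1], [-1, -1]]
Verify stationarity: grad f(x*) = H x* + g = (0, 0).
Eigenvalues of H: -2, 0.
H has a zero eigenvalue (singular; negative semidefinite but not definite), so H is neither positive definite, negative definite, nor indefinite. The second-order test alone is inconclusive -> degen.
(Indeed, f is constant along the null direction of H through x*, so x* is not a strict local extremum.)

degen


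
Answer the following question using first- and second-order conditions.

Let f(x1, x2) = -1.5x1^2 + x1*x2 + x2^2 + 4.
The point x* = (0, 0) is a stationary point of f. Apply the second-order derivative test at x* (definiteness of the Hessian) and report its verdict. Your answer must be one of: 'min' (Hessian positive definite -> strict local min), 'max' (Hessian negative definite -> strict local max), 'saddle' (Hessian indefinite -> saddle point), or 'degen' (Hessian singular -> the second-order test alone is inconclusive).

Compute the Hessian H = grad^2 f:
  H = [[-3, 1], [1, 2]]
Verify stationarity: grad f(x*) = H x* + g = (0, 0).
Eigenvalues of H: -3.1926, 2.1926.
Eigenvalues have mixed signs, so H is indefinite -> x* is a saddle point.

saddle


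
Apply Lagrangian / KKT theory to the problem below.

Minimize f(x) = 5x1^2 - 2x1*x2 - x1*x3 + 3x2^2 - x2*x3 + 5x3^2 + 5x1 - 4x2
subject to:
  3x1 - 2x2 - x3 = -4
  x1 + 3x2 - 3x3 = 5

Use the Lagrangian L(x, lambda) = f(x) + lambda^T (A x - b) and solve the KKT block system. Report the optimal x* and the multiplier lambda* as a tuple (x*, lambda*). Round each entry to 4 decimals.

Form the Lagrangian:
  L(x, lambda) = (1/2) x^T Q x + c^T x + lambda^T (A x - b)
Stationarity (grad_x L = 0): Q x + c + A^T lambda = 0.
Primal feasibility: A x = b.

This gives the KKT block system:
  [ Q   A^T ] [ x     ]   [-c ]
  [ A    0  ] [ lambda ] = [ b ]

Solving the linear system:
  x*      = (-0.3594, 1.5695, -0.217)
  lambda* = (0.9908, -1.4569)
  f(x*)   = 1.5867

x* = (-0.3594, 1.5695, -0.217), lambda* = (0.9908, -1.4569)


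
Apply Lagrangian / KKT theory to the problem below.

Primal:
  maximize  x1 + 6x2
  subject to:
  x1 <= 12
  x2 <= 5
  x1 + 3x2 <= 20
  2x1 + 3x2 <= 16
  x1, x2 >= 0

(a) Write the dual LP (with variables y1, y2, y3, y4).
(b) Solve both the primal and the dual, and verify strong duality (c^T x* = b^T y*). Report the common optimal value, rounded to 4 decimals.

The standard primal-dual pair for 'max c^T x s.t. A x <= b, x >= 0' is:
  Dual:  min b^T y  s.t.  A^T y >= c,  y >= 0.

So the dual LP is:
  minimize  12y1 + 5y2 + 20y3 + 16y4
  subject to:
    y1 + y3 + 2y4 >= 1
    y2 + 3y3 + 3y4 >= 6
    y1, y2, y3, y4 >= 0

Solving the primal: x* = (0.5, 5).
  primal value c^T x* = 30.5.
Solving the dual: y* = (0, 4.5, 0, 0.5).
  dual value b^T y* = 30.5.
Strong duality: c^T x* = b^T y*. Confirmed.

30.5


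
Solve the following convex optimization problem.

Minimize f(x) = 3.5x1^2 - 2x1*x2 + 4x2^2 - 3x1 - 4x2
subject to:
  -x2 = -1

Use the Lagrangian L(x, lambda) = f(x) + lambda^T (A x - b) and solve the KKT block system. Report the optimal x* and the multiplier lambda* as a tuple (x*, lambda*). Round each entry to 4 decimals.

Form the Lagrangian:
  L(x, lambda) = (1/2) x^T Q x + c^T x + lambda^T (A x - b)
Stationarity (grad_x L = 0): Q x + c + A^T lambda = 0.
Primal feasibility: A x = b.

This gives the KKT block system:
  [ Q   A^T ] [ x     ]   [-c ]
  [ A    0  ] [ lambda ] = [ b ]

Solving the linear system:
  x*      = (0.7143, 1)
  lambda* = (2.5714)
  f(x*)   = -1.7857

x* = (0.7143, 1), lambda* = (2.5714)


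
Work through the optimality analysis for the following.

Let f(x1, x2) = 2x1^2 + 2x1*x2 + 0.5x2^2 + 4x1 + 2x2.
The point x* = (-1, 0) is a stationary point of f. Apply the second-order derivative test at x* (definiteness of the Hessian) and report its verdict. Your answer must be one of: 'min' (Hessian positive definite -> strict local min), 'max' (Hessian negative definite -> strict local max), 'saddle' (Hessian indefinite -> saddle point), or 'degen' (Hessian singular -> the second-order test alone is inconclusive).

Compute the Hessian H = grad^2 f:
  H = [[4, 2], [2, 1]]
Verify stationarity: grad f(x*) = H x* + g = (0, 0).
Eigenvalues of H: 0, 5.
H has a zero eigenvalue (singular; positive semidefinite but not definite), so H is neither positive definite, negative definite, nor indefinite. The second-order test alone is inconclusive -> degen.
(Indeed, f is constant along the null direction of H through x*, so x* is not a strict local extremum.)

degen


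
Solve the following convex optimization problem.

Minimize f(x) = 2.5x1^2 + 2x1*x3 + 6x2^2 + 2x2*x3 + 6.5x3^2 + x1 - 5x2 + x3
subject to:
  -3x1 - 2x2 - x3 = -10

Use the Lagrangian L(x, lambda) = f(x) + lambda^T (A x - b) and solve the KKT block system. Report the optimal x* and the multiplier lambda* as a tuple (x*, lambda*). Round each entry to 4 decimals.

Form the Lagrangian:
  L(x, lambda) = (1/2) x^T Q x + c^T x + lambda^T (A x - b)
Stationarity (grad_x L = 0): Q x + c + A^T lambda = 0.
Primal feasibility: A x = b.

This gives the KKT block system:
  [ Q   A^T ] [ x     ]   [-c ]
  [ A    0  ] [ lambda ] = [ b ]

Solving the linear system:
  x*      = (2.6276, 1.2201, -0.3229)
  lambda* = (4.4974)
  f(x*)   = 20.5892

x* = (2.6276, 1.2201, -0.3229), lambda* = (4.4974)


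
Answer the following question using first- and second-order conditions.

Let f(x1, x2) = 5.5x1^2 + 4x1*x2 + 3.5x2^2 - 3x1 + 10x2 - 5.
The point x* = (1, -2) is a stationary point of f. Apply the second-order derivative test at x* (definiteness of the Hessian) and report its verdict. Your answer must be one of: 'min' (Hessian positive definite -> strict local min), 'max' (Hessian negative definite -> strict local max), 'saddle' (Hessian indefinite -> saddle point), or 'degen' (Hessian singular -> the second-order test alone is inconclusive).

Compute the Hessian H = grad^2 f:
  H = [[11, 4], [4, 7]]
Verify stationarity: grad f(x*) = H x* + g = (0, 0).
Eigenvalues of H: 4.5279, 13.4721.
Both eigenvalues > 0, so H is positive definite -> x* is a strict local min.

min


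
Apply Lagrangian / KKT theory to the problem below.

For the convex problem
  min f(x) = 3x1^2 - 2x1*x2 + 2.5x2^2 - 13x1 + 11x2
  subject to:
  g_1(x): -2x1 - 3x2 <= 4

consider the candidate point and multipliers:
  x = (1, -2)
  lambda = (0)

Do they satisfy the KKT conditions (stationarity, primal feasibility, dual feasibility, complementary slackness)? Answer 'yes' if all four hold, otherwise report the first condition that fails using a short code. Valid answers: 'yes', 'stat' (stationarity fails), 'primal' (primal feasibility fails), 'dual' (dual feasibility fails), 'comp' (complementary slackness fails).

Gradient of f: grad f(x) = Q x + c = (-3, -1)
Constraint values g_i(x) = a_i^T x - b_i:
  g_1((1, -2)) = 0
Stationarity residual: grad f(x) + sum_i lambda_i a_i = (-3, -1)
  -> stationarity FAILS
Primal feasibility (all g_i <= 0): OK
Dual feasibility (all lambda_i >= 0): OK
Complementary slackness (lambda_i * g_i(x) = 0 for all i): OK

Verdict: the first failing condition is stationarity -> stat.

stat


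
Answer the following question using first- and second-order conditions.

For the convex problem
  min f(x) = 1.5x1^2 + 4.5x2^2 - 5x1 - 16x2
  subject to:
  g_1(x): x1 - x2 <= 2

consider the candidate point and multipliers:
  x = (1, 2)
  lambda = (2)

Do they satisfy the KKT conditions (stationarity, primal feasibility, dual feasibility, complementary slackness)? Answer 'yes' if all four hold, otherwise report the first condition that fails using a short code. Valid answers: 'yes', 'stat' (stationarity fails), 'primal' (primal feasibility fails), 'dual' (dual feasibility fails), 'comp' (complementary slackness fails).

Gradient of f: grad f(x) = Q x + c = (-2, 2)
Constraint values g_i(x) = a_i^T x - b_i:
  g_1((1, 2)) = -3
Stationarity residual: grad f(x) + sum_i lambda_i a_i = (0, 0)
  -> stationarity OK
Primal feasibility (all g_i <= 0): OK
Dual feasibility (all lambda_i >= 0): OK
Complementary slackness (lambda_i * g_i(x) = 0 for all i): FAILS

Verdict: the first failing condition is complementary_slackness -> comp.

comp


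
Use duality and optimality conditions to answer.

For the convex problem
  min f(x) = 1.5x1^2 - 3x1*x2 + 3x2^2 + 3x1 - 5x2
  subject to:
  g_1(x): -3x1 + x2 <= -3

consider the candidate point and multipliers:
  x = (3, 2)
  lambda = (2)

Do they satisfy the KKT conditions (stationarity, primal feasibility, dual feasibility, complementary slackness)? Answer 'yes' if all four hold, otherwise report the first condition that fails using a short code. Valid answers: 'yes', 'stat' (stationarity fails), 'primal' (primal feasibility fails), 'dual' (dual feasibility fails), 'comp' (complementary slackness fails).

Gradient of f: grad f(x) = Q x + c = (6, -2)
Constraint values g_i(x) = a_i^T x - b_i:
  g_1((3, 2)) = -4
Stationarity residual: grad f(x) + sum_i lambda_i a_i = (0, 0)
  -> stationarity OK
Primal feasibility (all g_i <= 0): OK
Dual feasibility (all lambda_i >= 0): OK
Complementary slackness (lambda_i * g_i(x) = 0 for all i): FAILS

Verdict: the first failing condition is complementary_slackness -> comp.

comp


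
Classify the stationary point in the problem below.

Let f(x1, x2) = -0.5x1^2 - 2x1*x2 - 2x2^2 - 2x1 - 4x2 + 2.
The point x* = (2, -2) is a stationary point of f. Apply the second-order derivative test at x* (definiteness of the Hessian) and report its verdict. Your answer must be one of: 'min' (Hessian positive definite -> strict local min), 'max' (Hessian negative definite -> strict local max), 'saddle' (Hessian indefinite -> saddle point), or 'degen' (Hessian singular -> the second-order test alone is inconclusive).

Compute the Hessian H = grad^2 f:
  H = [[-1, -2], [-2, -4]]
Verify stationarity: grad f(x*) = H x* + g = (0, 0).
Eigenvalues of H: -5, 0.
H has a zero eigenvalue (singular; negative semidefinite but not definite), so H is neither positive definite, negative definite, nor indefinite. The second-order test alone is inconclusive -> degen.
(Indeed, f is constant along the null direction of H through x*, so x* is not a strict local extremum.)

degen


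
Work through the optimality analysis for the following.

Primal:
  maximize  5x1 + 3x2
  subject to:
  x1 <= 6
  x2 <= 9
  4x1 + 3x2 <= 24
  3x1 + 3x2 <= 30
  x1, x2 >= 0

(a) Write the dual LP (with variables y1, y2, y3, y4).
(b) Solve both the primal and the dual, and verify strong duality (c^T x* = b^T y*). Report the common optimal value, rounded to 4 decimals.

The standard primal-dual pair for 'max c^T x s.t. A x <= b, x >= 0' is:
  Dual:  min b^T y  s.t.  A^T y >= c,  y >= 0.

So the dual LP is:
  minimize  6y1 + 9y2 + 24y3 + 30y4
  subject to:
    y1 + 4y3 + 3y4 >= 5
    y2 + 3y3 + 3y4 >= 3
    y1, y2, y3, y4 >= 0

Solving the primal: x* = (6, 0).
  primal value c^T x* = 30.
Solving the dual: y* = (1, 0, 1, 0).
  dual value b^T y* = 30.
Strong duality: c^T x* = b^T y*. Confirmed.

30


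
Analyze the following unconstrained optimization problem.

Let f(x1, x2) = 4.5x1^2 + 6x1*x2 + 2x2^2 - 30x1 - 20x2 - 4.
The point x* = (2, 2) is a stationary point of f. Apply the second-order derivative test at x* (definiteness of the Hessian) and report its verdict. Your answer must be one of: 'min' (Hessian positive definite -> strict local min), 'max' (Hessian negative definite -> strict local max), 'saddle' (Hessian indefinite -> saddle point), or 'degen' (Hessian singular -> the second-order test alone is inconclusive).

Compute the Hessian H = grad^2 f:
  H = [[9, 6], [6, 4]]
Verify stationarity: grad f(x*) = H x* + g = (0, 0).
Eigenvalues of H: 0, 13.
H has a zero eigenvalue (singular; positive semidefinite but not definite), so H is neither positive definite, negative definite, nor indefinite. The second-order test alone is inconclusive -> degen.
(Indeed, f is constant along the null direction of H through x*, so x* is not a strict local extremum.)

degen


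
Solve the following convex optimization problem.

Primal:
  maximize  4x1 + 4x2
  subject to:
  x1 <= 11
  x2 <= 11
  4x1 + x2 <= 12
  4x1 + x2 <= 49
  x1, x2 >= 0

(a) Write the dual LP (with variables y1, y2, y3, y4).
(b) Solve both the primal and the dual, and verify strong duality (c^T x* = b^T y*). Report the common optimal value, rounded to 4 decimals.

The standard primal-dual pair for 'max c^T x s.t. A x <= b, x >= 0' is:
  Dual:  min b^T y  s.t.  A^T y >= c,  y >= 0.

So the dual LP is:
  minimize  11y1 + 11y2 + 12y3 + 49y4
  subject to:
    y1 + 4y3 + 4y4 >= 4
    y2 + y3 + y4 >= 4
    y1, y2, y3, y4 >= 0

Solving the primal: x* = (0.25, 11).
  primal value c^T x* = 45.
Solving the dual: y* = (0, 3, 1, 0).
  dual value b^T y* = 45.
Strong duality: c^T x* = b^T y*. Confirmed.

45


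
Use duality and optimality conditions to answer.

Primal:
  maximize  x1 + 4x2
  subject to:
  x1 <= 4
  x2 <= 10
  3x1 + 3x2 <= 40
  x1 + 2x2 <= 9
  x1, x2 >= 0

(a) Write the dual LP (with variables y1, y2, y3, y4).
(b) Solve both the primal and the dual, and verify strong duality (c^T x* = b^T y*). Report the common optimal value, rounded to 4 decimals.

The standard primal-dual pair for 'max c^T x s.t. A x <= b, x >= 0' is:
  Dual:  min b^T y  s.t.  A^T y >= c,  y >= 0.

So the dual LP is:
  minimize  4y1 + 10y2 + 40y3 + 9y4
  subject to:
    y1 + 3y3 + y4 >= 1
    y2 + 3y3 + 2y4 >= 4
    y1, y2, y3, y4 >= 0

Solving the primal: x* = (0, 4.5).
  primal value c^T x* = 18.
Solving the dual: y* = (0, 0, 0, 2).
  dual value b^T y* = 18.
Strong duality: c^T x* = b^T y*. Confirmed.

18


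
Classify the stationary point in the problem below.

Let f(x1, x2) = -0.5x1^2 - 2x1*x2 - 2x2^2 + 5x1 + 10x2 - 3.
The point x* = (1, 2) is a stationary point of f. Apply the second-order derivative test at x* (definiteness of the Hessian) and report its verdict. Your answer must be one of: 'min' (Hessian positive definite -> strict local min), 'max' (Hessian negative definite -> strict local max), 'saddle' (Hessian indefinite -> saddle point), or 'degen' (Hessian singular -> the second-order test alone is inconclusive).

Compute the Hessian H = grad^2 f:
  H = [[-1, -2], [-2, -4]]
Verify stationarity: grad f(x*) = H x* + g = (0, 0).
Eigenvalues of H: -5, 0.
H has a zero eigenvalue (singular; negative semidefinite but not definite), so H is neither positive definite, negative definite, nor indefinite. The second-order test alone is inconclusive -> degen.
(Indeed, f is constant along the null direction of H through x*, so x* is not a strict local extremum.)

degen


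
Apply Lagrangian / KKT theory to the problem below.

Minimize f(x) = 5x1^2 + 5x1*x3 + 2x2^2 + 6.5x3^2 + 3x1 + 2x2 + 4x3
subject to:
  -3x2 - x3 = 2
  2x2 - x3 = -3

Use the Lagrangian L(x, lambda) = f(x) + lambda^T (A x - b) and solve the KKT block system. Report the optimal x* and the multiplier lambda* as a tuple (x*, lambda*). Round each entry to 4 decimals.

Form the Lagrangian:
  L(x, lambda) = (1/2) x^T Q x + c^T x + lambda^T (A x - b)
Stationarity (grad_x L = 0): Q x + c + A^T lambda = 0.
Primal feasibility: A x = b.

This gives the KKT block system:
  [ Q   A^T ] [ x     ]   [-c ]
  [ A    0  ] [ lambda ] = [ b ]

Solving the linear system:
  x*      = (-0.8, -1, 1)
  lambda* = (4.8, 8.2)
  f(x*)   = 7.3

x* = (-0.8, -1, 1), lambda* = (4.8, 8.2)


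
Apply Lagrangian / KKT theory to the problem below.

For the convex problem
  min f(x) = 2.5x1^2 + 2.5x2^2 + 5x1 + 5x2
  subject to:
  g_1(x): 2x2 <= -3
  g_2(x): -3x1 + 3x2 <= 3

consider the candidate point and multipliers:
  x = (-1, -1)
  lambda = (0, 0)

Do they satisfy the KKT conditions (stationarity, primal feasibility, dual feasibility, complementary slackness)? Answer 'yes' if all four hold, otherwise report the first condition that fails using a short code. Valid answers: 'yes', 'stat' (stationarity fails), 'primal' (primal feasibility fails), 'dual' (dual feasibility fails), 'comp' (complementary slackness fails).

Gradient of f: grad f(x) = Q x + c = (0, 0)
Constraint values g_i(x) = a_i^T x - b_i:
  g_1((-1, -1)) = 1
  g_2((-1, -1)) = -3
Stationarity residual: grad f(x) + sum_i lambda_i a_i = (0, 0)
  -> stationarity OK
Primal feasibility (all g_i <= 0): FAILS
Dual feasibility (all lambda_i >= 0): OK
Complementary slackness (lambda_i * g_i(x) = 0 for all i): OK

Verdict: the first failing condition is primal_feasibility -> primal.

primal


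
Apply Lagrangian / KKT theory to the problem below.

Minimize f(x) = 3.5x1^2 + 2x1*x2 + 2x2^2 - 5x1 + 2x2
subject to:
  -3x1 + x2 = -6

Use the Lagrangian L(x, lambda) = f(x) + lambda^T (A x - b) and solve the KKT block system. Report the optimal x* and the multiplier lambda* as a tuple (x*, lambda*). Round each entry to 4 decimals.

Form the Lagrangian:
  L(x, lambda) = (1/2) x^T Q x + c^T x + lambda^T (A x - b)
Stationarity (grad_x L = 0): Q x + c + A^T lambda = 0.
Primal feasibility: A x = b.

This gives the KKT block system:
  [ Q   A^T ] [ x     ]   [-c ]
  [ A    0  ] [ lambda ] = [ b ]

Solving the linear system:
  x*      = (1.5091, -1.4727)
  lambda* = (0.8727)
  f(x*)   = -2.6273

x* = (1.5091, -1.4727), lambda* = (0.8727)


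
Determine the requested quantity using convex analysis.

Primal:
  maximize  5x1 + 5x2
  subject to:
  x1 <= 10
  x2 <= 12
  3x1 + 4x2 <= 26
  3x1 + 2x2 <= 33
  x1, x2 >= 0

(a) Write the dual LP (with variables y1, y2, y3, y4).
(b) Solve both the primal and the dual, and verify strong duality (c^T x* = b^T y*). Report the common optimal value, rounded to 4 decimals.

The standard primal-dual pair for 'max c^T x s.t. A x <= b, x >= 0' is:
  Dual:  min b^T y  s.t.  A^T y >= c,  y >= 0.

So the dual LP is:
  minimize  10y1 + 12y2 + 26y3 + 33y4
  subject to:
    y1 + 3y3 + 3y4 >= 5
    y2 + 4y3 + 2y4 >= 5
    y1, y2, y3, y4 >= 0

Solving the primal: x* = (8.6667, 0).
  primal value c^T x* = 43.3333.
Solving the dual: y* = (0, 0, 1.6667, 0).
  dual value b^T y* = 43.3333.
Strong duality: c^T x* = b^T y*. Confirmed.

43.3333


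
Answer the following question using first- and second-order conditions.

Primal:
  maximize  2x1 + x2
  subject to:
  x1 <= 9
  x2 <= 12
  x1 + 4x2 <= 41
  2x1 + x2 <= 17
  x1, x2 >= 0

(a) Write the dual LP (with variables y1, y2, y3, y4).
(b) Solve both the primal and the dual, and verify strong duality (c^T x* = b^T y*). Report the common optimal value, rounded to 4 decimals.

The standard primal-dual pair for 'max c^T x s.t. A x <= b, x >= 0' is:
  Dual:  min b^T y  s.t.  A^T y >= c,  y >= 0.

So the dual LP is:
  minimize  9y1 + 12y2 + 41y3 + 17y4
  subject to:
    y1 + y3 + 2y4 >= 2
    y2 + 4y3 + y4 >= 1
    y1, y2, y3, y4 >= 0

Solving the primal: x* = (3.8571, 9.2857).
  primal value c^T x* = 17.
Solving the dual: y* = (0, 0, 0, 1).
  dual value b^T y* = 17.
Strong duality: c^T x* = b^T y*. Confirmed.

17


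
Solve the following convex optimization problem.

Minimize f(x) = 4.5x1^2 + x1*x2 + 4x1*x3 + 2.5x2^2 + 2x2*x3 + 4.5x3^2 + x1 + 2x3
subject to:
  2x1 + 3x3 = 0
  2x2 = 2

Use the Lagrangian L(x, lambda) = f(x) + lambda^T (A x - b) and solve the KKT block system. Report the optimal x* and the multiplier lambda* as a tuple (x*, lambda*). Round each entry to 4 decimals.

Form the Lagrangian:
  L(x, lambda) = (1/2) x^T Q x + c^T x + lambda^T (A x - b)
Stationarity (grad_x L = 0): Q x + c + A^T lambda = 0.
Primal feasibility: A x = b.

This gives the KKT block system:
  [ Q   A^T ] [ x     ]   [-c ]
  [ A    0  ] [ lambda ] = [ b ]

Solving the linear system:
  x*      = (0.087, 1, -0.058)
  lambda* = (-1.2754, -2.4855)
  f(x*)   = 2.471

x* = (0.087, 1, -0.058), lambda* = (-1.2754, -2.4855)


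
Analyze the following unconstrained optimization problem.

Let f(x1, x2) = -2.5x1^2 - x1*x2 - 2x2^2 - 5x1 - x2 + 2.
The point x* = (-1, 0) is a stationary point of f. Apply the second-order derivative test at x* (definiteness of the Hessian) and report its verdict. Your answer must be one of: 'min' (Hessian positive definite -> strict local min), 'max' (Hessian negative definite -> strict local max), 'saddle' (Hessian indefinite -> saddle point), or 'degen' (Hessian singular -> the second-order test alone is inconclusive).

Compute the Hessian H = grad^2 f:
  H = [[-5, -1], [-1, -4]]
Verify stationarity: grad f(x*) = H x* + g = (0, 0).
Eigenvalues of H: -5.618, -3.382.
Both eigenvalues < 0, so H is negative definite -> x* is a strict local max.

max


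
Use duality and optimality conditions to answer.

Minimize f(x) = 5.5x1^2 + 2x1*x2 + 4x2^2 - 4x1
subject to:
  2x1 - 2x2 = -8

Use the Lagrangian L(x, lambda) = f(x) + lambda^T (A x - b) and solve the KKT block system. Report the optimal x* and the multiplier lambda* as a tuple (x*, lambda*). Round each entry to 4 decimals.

Form the Lagrangian:
  L(x, lambda) = (1/2) x^T Q x + c^T x + lambda^T (A x - b)
Stationarity (grad_x L = 0): Q x + c + A^T lambda = 0.
Primal feasibility: A x = b.

This gives the KKT block system:
  [ Q   A^T ] [ x     ]   [-c ]
  [ A    0  ] [ lambda ] = [ b ]

Solving the linear system:
  x*      = (-1.5652, 2.4348)
  lambda* = (8.1739)
  f(x*)   = 35.8261

x* = (-1.5652, 2.4348), lambda* = (8.1739)
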